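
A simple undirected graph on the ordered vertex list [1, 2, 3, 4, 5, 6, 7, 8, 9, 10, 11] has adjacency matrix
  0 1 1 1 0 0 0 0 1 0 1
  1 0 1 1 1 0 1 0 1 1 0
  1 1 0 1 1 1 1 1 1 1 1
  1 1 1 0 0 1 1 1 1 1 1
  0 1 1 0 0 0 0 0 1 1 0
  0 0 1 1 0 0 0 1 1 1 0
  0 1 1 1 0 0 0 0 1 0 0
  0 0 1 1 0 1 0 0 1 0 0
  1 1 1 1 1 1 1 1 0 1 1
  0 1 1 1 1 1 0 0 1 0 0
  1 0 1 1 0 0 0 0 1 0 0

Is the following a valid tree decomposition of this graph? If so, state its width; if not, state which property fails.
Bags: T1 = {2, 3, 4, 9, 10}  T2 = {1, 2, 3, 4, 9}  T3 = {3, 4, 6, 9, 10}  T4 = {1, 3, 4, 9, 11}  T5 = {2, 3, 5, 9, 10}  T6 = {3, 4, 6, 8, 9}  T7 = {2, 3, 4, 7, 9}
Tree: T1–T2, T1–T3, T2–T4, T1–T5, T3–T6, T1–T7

Checking the three conditions: (i) the bags cover all of {1, 2, 3, 4, 5, 6, 7, 8, 9, 10, 11}; (ii) for each edge, some bag contains both endpoints; (iii) the bags containing any fixed vertex form a subtree. All hold, so the decomposition is valid with width 5 − 1 = 4.

Yes; width 4.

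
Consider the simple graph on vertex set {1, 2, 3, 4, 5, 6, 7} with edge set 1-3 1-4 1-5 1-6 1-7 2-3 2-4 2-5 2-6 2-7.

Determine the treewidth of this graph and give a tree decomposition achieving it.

Treewidth 2.
Bags: B1 = {1, 2, 4}  B2 = {1, 2, 6}  B3 = {1, 2, 7}  B4 = {1, 2, 5}  B5 = {1, 2, 3}
Tree: B1–B2, B2–B3, B3–B4, B4–B5

The largest bag has 3 vertices, giving width 2; this decomposition certifies tw(G) ≤ 2. The edges 1–4–2–6–1 form a cycle, so G is not a tree and its treewidth is at least 2. The upper and lower bounds meet at 2, so that is the treewidth.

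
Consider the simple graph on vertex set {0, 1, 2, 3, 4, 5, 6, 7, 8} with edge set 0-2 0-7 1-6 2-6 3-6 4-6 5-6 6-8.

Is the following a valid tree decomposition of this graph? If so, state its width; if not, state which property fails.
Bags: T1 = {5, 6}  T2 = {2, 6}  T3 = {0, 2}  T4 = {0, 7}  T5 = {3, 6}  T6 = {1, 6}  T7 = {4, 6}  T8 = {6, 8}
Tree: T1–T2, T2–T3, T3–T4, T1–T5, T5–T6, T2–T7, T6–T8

Every vertex of G appears in some bag (union = {0, 1, 2, 3, 4, 5, 6, 7, 8}); every edge is covered by a bag; and for each vertex v the set of bags containing v is connected in the bag tree. The decomposition is therefore valid. The largest bag has 2 vertices, so the width is 1.

Yes; width 1.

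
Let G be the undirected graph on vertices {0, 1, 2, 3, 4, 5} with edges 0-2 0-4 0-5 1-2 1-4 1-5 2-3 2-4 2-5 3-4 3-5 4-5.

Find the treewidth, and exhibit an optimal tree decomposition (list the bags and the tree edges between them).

Treewidth 3.
One such decomposition:
Bags: B1 = {1, 2, 4, 5}  B2 = {2, 3, 4, 5}  B3 = {0, 2, 4, 5}
Tree: B1–B2, B1–B3

Every bag has size at most 4, so the width is 4 − 1 = 3 and tw(G) ≤ 3. On the other hand G contains the 4-clique {0, 2, 4, 5}. A clique must lie in a single bag of any decomposition, so no decomposition can have width below 3. The upper and lower bounds meet at 3, so that is the treewidth.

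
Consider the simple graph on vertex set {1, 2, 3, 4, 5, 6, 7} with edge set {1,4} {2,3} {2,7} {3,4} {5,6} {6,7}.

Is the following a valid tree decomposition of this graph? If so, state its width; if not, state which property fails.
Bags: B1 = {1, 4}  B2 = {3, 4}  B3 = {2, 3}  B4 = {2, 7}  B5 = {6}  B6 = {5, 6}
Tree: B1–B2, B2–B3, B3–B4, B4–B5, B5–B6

No — edge (7,6) lies in no bag.

A tree decomposition must satisfy three properties: every vertex lies in some bag; for every edge, both endpoints lie together in some bag; and for every vertex, the bags containing it form a connected subtree. Here edge (7,6) lies in no bag, so the decomposition is invalid.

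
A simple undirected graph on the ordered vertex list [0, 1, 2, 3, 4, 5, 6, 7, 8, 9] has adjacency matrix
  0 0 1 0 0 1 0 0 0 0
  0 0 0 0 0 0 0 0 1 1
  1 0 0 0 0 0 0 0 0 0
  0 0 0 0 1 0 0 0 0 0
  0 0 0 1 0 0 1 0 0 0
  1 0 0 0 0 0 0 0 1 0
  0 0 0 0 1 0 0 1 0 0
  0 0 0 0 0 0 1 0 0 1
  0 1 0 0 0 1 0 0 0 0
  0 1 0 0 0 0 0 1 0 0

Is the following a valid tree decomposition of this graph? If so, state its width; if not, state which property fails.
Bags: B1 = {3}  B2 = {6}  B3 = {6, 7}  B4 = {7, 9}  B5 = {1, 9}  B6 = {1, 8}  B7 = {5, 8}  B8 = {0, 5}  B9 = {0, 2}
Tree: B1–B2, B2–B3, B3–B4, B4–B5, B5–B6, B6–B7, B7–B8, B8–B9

A tree decomposition must satisfy three properties: every vertex lies in some bag; for every edge, both endpoints lie together in some bag; and for every vertex, the bags containing it form a connected subtree. Here vertex 4 appears in no bag, so the decomposition is invalid.

No — vertex 4 appears in no bag.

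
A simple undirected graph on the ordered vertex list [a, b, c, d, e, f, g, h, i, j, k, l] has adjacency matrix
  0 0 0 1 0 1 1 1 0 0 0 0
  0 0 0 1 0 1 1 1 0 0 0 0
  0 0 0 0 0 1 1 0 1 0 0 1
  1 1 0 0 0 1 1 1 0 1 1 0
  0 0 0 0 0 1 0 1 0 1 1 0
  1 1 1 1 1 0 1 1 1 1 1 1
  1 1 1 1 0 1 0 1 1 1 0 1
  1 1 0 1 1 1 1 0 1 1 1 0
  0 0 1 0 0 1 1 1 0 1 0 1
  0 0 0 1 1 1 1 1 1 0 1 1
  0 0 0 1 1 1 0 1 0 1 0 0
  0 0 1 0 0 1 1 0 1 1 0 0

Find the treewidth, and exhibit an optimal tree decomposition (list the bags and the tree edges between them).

Treewidth 4.
Bags: B1 = {f, g, i, j, l}  B2 = {f, g, h, i, j}  B3 = {d, f, g, h, j}  B4 = {d, f, h, j, k}  B5 = {a, d, f, g, h}  B6 = {c, f, g, i, l}  B7 = {b, d, f, g, h}  B8 = {e, f, h, j, k}
Tree: B1–B2, B2–B3, B3–B4, B3–B5, B1–B6, B3–B7, B4–B8

Each bag holds 5 vertices, so the decomposition has width 4, which upper-bounds the treewidth. Conversely, {d, f, g, h, j} is a clique of size 5, and the vertices of any clique must share a bag in every tree decomposition; so some bag has ≥ 5 vertices and tw(G) ≥ 4. Therefore the treewidth is 4.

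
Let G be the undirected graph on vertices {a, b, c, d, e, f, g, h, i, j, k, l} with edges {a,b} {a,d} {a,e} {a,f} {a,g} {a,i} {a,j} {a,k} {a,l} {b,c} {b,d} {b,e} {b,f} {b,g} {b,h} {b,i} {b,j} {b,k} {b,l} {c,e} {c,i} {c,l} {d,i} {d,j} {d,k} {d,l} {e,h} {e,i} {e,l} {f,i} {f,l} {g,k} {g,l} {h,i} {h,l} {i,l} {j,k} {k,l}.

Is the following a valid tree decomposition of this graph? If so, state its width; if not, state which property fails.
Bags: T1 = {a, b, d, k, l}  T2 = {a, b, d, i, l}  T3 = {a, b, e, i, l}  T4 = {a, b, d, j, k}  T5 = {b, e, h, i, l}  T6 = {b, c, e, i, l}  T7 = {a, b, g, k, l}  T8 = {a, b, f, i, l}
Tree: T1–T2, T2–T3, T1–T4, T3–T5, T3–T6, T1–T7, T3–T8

Yes; width 4.

Checking the three conditions: (i) the bags cover all of {a, b, c, d, e, f, g, h, i, j, k, l}; (ii) for each edge, some bag contains both endpoints; (iii) the bags containing any fixed vertex form a subtree. All hold, so the decomposition is valid with width 5 − 1 = 4.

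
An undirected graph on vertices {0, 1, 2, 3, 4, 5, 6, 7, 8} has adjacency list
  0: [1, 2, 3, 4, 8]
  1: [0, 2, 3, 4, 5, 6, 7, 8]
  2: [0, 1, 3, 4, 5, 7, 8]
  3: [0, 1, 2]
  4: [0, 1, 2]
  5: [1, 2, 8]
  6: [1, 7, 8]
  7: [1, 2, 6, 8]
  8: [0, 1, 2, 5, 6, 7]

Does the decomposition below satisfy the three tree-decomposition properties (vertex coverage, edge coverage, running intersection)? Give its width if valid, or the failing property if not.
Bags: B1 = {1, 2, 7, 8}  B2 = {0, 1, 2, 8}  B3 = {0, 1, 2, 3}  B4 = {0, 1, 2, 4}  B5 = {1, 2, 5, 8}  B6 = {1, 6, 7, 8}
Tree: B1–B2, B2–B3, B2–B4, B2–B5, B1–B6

Vertex coverage: the bags together contain {0, 1, 2, 3, 4, 5, 6, 7, 8}, the full vertex set. Edge coverage: each edge of G has both endpoints in at least one bag. Running intersection: for every vertex, the bags containing it form a connected subtree. All three properties hold, so this is a valid tree decomposition of width max|bag| − 1 = 3, and hence tw(G) ≤ 3.

Yes; width 3.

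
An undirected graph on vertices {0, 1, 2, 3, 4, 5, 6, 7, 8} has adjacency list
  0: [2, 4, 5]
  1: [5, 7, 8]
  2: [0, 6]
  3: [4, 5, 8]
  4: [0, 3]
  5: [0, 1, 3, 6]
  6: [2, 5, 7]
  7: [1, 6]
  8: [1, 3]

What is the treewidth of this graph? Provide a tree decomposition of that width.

Treewidth 3.
One optimal decomposition is:
Bags: B1 = {1, 3, 4, 8}  B2 = {1, 3, 4, 5}  B3 = {0, 1, 4, 5}  B4 = {0, 1, 5, 7}  B5 = {0, 5, 6, 7}  B6 = {0, 2, 6, 7}
Tree: B1–B2, B2–B3, B3–B4, B4–B5, B5–B6

Every bag has size at most 4, so the width is 4 − 1 = 3 and tw(G) ≤ 3. For the lower bound: the 4 vertex sets {3,4,8}, {1}, {5}, {0,2,6,7} are disjoint, each induces a connected subgraph, and every pair is joined by at least one edge of G. Contracting each set to a single vertex therefore yields K_{4} as a minor, and since treewidth is minor-monotone, tw(G) ≥ tw(K_{4}) = 3. The upper and lower bounds meet at 3, so that is the treewidth.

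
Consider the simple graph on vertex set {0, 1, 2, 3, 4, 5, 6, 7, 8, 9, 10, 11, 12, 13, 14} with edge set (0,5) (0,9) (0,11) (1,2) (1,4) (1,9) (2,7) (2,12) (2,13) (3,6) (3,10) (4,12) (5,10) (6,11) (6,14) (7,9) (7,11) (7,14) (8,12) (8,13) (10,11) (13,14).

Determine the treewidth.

A width-3 tree decomposition is:
Bags: B1 = {1, 4, 8, 12}  B2 = {1, 2, 8, 12}  B3 = {1, 2, 8, 13}  B4 = {1, 2, 9, 13}  B5 = {2, 7, 9, 13}  B6 = {7, 9, 13, 14}  B7 = {0, 7, 9, 14}  B8 = {0, 7, 11, 14}  B9 = {0, 6, 11, 14}  B10 = {0, 5, 6, 11}  B11 = {5, 6, 10, 11}  B12 = {3, 5, 6, 10}
Tree: B1–B2, B2–B3, B3–B4, B4–B5, B5–B6, B6–B7, B7–B8, B8–B9, B9–B10, B10–B11, B11–B12
Each bag holds 4 vertices, so the decomposition has width 3, which upper-bounds the treewidth. For the lower bound: the 4 vertex sets {4,8,12}, {1}, {2}, {7,9,13,14} are disjoint, each induces a connected subgraph, and every pair is joined by at least one edge of G. Contracting each set to a single vertex therefore yields K_{4} as a minor, and since treewidth is minor-monotone, tw(G) ≥ tw(K_{4}) = 3. Combining the bounds, tw(G) = 3.

3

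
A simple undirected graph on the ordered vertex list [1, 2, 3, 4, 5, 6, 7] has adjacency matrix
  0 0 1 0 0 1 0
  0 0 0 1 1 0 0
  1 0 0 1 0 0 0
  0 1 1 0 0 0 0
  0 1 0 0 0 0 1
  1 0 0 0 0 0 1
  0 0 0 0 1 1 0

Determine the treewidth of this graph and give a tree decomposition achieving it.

Treewidth 2.
One such decomposition:
Bags: B1 = {1, 3, 4}  B2 = {1, 2, 4}  B3 = {1, 2, 5}  B4 = {1, 5, 7}  B5 = {1, 6, 7}
Tree: B1–B2, B2–B3, B3–B4, B4–B5

Each bag holds 3 vertices, so the decomposition has width 2, which upper-bounds the treewidth. The edges 1–3–4–2–5–7–6–1 form a cycle, so G is not a tree and its treewidth is at least 2. Therefore the treewidth is 2.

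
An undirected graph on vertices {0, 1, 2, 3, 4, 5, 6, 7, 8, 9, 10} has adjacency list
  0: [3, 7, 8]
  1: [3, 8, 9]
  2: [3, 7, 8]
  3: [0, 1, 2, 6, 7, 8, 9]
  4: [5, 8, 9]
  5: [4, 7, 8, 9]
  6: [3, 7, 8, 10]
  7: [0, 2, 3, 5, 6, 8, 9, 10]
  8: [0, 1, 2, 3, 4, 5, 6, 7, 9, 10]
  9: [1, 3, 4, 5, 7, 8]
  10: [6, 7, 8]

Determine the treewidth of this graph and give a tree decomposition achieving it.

Treewidth 3.
One optimal decomposition is:
Bags: B1 = {3, 6, 7, 8}  B2 = {3, 7, 8, 9}  B3 = {5, 7, 8, 9}  B4 = {1, 3, 8, 9}  B5 = {2, 3, 7, 8}  B6 = {4, 5, 8, 9}  B7 = {6, 7, 8, 10}  B8 = {0, 3, 7, 8}
Tree: B1–B2, B2–B3, B2–B4, B2–B5, B3–B6, B1–B7, B2–B8

Every bag has size at most 4, so the width is 4 − 1 = 3 and tw(G) ≤ 3. On the other hand G contains the 4-clique {1, 3, 8, 9}. A clique must lie in a single bag of any decomposition, so no decomposition can have width below 3. Combining the bounds, tw(G) = 3.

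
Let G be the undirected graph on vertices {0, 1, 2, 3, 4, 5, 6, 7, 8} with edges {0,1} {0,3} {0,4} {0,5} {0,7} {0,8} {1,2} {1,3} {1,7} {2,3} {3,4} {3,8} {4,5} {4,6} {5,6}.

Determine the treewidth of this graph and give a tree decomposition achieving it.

Every bag has size at most 3, so the width is 3 − 1 = 2 and tw(G) ≤ 2. For the lower bound, the 3 vertices {0, 3, 8} are pairwise adjacent, and any tree decomposition puts a clique entirely inside one bag — forcing width ≥ 2. Therefore the treewidth is 2.

Treewidth 2.
One optimal decomposition is:
Bags: B1 = {0, 4, 5}  B2 = {4, 5, 6}  B3 = {0, 3, 4}  B4 = {0, 3, 8}  B5 = {0, 1, 3}  B6 = {1, 2, 3}  B7 = {0, 1, 7}
Tree: B1–B2, B1–B3, B3–B4, B4–B5, B5–B6, B5–B7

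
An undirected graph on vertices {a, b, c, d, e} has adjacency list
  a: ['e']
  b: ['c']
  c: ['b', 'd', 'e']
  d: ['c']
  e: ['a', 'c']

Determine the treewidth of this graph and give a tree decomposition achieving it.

Every bag has size at most 2, so the width is 2 − 1 = 1 and tw(G) ≤ 1. Since G has at least one edge (e.g. e–a), it is not an edgeless graph, so tw(G) ≥ 1. The upper and lower bounds meet at 1, so that is the treewidth.

Treewidth 1.
Bags: B1 = {a, e}  B2 = {c, e}  B3 = {b, c}  B4 = {c, d}
Tree: B1–B2, B2–B3, B2–B4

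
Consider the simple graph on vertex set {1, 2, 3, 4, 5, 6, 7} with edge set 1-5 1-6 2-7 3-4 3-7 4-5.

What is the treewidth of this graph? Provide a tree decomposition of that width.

Treewidth 1.
Bags: B1 = {2, 7}  B2 = {3, 7}  B3 = {3, 4}  B4 = {4, 5}  B5 = {1, 5}  B6 = {1, 6}
Tree: B1–B2, B2–B3, B3–B4, B4–B5, B5–B6

Every bag has size at most 2, so the width is 2 − 1 = 1 and tw(G) ≤ 1. Since G has at least one edge (e.g. 2–7), it is not an edgeless graph, so tw(G) ≥ 1. Hence tw(G) = 1 exactly.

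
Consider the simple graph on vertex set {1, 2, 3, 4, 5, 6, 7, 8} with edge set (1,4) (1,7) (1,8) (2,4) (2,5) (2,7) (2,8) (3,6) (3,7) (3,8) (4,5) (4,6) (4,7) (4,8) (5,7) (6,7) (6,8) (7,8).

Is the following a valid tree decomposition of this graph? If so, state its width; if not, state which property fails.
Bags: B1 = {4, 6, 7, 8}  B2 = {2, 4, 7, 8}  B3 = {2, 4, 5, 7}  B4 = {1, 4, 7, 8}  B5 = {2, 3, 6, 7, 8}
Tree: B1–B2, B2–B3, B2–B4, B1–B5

A tree decomposition must satisfy three properties: every vertex lies in some bag; for every edge, both endpoints lie together in some bag; and for every vertex, the bags containing it form a connected subtree. Here bags containing vertex 2 are not connected in the tree, so the decomposition is invalid.

No — bags containing vertex 2 are not connected in the tree.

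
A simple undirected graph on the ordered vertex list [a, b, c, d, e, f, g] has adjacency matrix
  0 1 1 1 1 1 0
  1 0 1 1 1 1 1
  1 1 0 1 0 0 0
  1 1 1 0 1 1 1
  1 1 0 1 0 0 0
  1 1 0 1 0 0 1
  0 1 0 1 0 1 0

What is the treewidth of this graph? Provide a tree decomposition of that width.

Treewidth 3.
Bags: B1 = {a, b, d, f}  B2 = {a, b, d, e}  B3 = {b, d, f, g}  B4 = {a, b, c, d}
Tree: B1–B2, B1–B3, B2–B4

Every bag has size at most 4, so the width is 4 − 1 = 3 and tw(G) ≤ 3. On the other hand G contains the 4-clique {b, d, f, g}. A clique must lie in a single bag of any decomposition, so no decomposition can have width below 3. Hence tw(G) = 3 exactly.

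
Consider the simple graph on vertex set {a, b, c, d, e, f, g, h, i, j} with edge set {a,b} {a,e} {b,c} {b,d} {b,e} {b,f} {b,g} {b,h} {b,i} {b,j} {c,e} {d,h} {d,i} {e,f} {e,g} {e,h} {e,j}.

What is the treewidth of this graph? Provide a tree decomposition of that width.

Every bag has size at most 3, so the width is 3 − 1 = 2 and tw(G) ≤ 2. On the other hand G contains the 3-clique {b, d, h}. A clique must lie in a single bag of any decomposition, so no decomposition can have width below 2. Hence tw(G) = 2 exactly.

Treewidth 2.
One optimal decomposition is:
Bags: B1 = {b, e, j}  B2 = {b, e, h}  B3 = {b, d, h}  B4 = {a, b, e}  B5 = {b, c, e}  B6 = {b, e, f}  B7 = {b, e, g}  B8 = {b, d, i}
Tree: B1–B2, B2–B3, B1–B4, B4–B5, B2–B6, B6–B7, B3–B8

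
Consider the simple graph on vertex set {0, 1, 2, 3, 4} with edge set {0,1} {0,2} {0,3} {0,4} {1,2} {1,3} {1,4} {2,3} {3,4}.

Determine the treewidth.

3

A width-3 tree decomposition is:
Bags: B1 = {0, 1, 3, 4}  B2 = {0, 1, 2, 3}
Tree: B1–B2
Every bag has size at most 4, so the width is 4 − 1 = 3 and tw(G) ≤ 3. Conversely, {0, 1, 2, 3} is a clique of size 4, and the vertices of any clique must share a bag in every tree decomposition; so some bag has ≥ 4 vertices and tw(G) ≥ 3. The upper and lower bounds meet at 3, so that is the treewidth.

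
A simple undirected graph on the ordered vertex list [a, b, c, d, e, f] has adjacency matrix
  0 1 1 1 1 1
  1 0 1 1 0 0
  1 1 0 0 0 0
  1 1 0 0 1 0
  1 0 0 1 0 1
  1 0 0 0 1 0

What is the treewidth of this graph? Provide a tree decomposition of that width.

Treewidth 2.
One such decomposition:
Bags: B1 = {a, b, c}  B2 = {a, b, d}  B3 = {a, d, e}  B4 = {a, e, f}
Tree: B1–B2, B2–B3, B3–B4

Every bag has size at most 3, so the width is 3 − 1 = 2 and tw(G) ≤ 2. For the lower bound, the 3 vertices {a, d, e} are pairwise adjacent, and any tree decomposition puts a clique entirely inside one bag — forcing width ≥ 2. Hence tw(G) = 2 exactly.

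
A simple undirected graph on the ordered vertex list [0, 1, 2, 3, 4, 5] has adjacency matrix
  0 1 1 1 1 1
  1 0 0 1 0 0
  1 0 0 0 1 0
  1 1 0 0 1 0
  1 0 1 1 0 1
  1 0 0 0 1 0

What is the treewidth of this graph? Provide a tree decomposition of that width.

Treewidth 2.
One optimal decomposition is:
Bags: B1 = {0, 4, 5}  B2 = {0, 2, 4}  B3 = {0, 3, 4}  B4 = {0, 1, 3}
Tree: B1–B2, B2–B3, B3–B4

Each bag holds 3 vertices, so the decomposition has width 2, which upper-bounds the treewidth. Conversely, {0, 1, 3} is a clique of size 3, and the vertices of any clique must share a bag in every tree decomposition; so some bag has ≥ 3 vertices and tw(G) ≥ 2. Therefore the treewidth is 2.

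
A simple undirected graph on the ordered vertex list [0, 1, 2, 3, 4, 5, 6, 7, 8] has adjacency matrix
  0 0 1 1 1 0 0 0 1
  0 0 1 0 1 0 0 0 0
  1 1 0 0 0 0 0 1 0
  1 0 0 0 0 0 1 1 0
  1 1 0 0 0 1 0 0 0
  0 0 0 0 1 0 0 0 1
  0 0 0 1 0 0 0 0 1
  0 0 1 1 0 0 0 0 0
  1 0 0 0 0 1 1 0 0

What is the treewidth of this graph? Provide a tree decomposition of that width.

The largest bag has 4 vertices, giving width 3; this decomposition certifies tw(G) ≤ 3. For the lower bound: the 4 vertex sets {1,4,5}, {2}, {0}, {3,6,7,8} are disjoint, each induces a connected subgraph, and every pair is joined by at least one edge of G. Contracting each set to a single vertex therefore yields K_{4} as a minor, and since treewidth is minor-monotone, tw(G) ≥ tw(K_{4}) = 3. The upper and lower bounds meet at 3, so that is the treewidth.

Treewidth 3.
One such decomposition:
Bags: B1 = {1, 2, 4, 5}  B2 = {0, 2, 4, 5}  B3 = {0, 2, 5, 8}  B4 = {0, 2, 7, 8}  B5 = {0, 3, 7, 8}  B6 = {3, 6, 7, 8}
Tree: B1–B2, B2–B3, B3–B4, B4–B5, B5–B6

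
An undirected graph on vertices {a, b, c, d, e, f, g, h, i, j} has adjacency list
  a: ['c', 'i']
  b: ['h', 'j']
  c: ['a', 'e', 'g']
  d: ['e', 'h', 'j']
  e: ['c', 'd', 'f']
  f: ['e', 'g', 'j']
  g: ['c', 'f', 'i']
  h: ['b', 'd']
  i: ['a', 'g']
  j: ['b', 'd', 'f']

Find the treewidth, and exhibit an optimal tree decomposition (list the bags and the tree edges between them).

Each bag holds 3 vertices, so the decomposition has width 2, which upper-bounds the treewidth. For the lower bound, G contains the cycle b–h–d–j–b, so G is not a forest; only forests have treewidth ≤ 1, hence tw(G) ≥ 2. Therefore the treewidth is 2.

Treewidth 2.
Bags: B1 = {b, h, j}  B2 = {d, h, j}  B3 = {d, f, j}  B4 = {d, e, f}  B5 = {e, f, g}  B6 = {c, e, g}  B7 = {c, g, i}  B8 = {a, c, i}
Tree: B1–B2, B2–B3, B3–B4, B4–B5, B5–B6, B6–B7, B7–B8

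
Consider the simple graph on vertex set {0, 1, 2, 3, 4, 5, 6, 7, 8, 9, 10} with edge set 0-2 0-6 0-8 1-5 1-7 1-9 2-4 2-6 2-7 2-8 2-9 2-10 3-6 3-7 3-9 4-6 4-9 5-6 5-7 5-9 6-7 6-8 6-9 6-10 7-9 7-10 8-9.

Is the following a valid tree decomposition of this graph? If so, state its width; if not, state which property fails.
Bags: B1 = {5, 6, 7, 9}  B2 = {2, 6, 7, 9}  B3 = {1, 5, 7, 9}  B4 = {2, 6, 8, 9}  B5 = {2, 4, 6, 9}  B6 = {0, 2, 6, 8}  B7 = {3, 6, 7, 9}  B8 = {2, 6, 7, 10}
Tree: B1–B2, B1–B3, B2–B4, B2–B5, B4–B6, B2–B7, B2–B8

Yes; width 3.

Every vertex of G appears in some bag (union = {0, 1, 2, 3, 4, 5, 6, 7, 8, 9, 10}); every edge is covered by a bag; and for each vertex v the set of bags containing v is connected in the bag tree. The decomposition is therefore valid. The largest bag has 4 vertices, so the width is 3.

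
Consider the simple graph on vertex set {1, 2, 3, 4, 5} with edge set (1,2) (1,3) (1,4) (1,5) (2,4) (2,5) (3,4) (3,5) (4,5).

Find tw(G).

3

A width-3 tree decomposition is:
Bags: B1 = {1, 3, 4, 5}  B2 = {1, 2, 4, 5}
Tree: B1–B2
Each bag holds 4 vertices, so the decomposition has width 3, which upper-bounds the treewidth. For the lower bound, the 4 vertices {1, 2, 4, 5} are pairwise adjacent, and any tree decomposition puts a clique entirely inside one bag — forcing width ≥ 3. The upper and lower bounds meet at 3, so that is the treewidth.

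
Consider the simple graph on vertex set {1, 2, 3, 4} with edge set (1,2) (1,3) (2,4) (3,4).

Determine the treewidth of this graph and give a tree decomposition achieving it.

Treewidth 2.
Bags: B1 = {1, 3, 4}  B2 = {1, 2, 4}
Tree: B1–B2

Every bag has size at most 3, so the width is 3 − 1 = 2 and tw(G) ≤ 2. For the lower bound, G contains the cycle 4–3–1–2–4, so G is not a forest; only forests have treewidth ≤ 1, hence tw(G) ≥ 2. The upper and lower bounds meet at 2, so that is the treewidth.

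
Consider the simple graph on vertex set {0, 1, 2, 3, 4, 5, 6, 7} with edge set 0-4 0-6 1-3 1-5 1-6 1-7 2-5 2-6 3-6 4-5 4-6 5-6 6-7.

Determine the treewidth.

A width-2 tree decomposition is:
Bags: B1 = {4, 5, 6}  B2 = {1, 5, 6}  B3 = {1, 3, 6}  B4 = {0, 4, 6}  B5 = {2, 5, 6}  B6 = {1, 6, 7}
Tree: B1–B2, B2–B3, B1–B4, B1–B5, B3–B6
Every bag has size at most 3, so the width is 3 − 1 = 2 and tw(G) ≤ 2. For the lower bound, the 3 vertices {0, 4, 6} are pairwise adjacent, and any tree decomposition puts a clique entirely inside one bag — forcing width ≥ 2. Hence tw(G) = 2 exactly.

2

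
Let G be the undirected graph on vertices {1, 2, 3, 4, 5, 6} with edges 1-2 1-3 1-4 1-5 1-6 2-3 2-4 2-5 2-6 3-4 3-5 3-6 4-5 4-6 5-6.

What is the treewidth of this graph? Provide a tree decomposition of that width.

A single bag containing all 6 vertices is trivially a valid decomposition of width 5. On the other hand G contains the 6-clique {1, 2, 3, 4, 5, 6}. A clique must lie in a single bag of any decomposition, so no decomposition can have width below 5. Therefore the treewidth is 5.

Treewidth 5.
One such decomposition:
Bags: B1 = {1, 2, 3, 4, 5, 6}
Tree: (single bag)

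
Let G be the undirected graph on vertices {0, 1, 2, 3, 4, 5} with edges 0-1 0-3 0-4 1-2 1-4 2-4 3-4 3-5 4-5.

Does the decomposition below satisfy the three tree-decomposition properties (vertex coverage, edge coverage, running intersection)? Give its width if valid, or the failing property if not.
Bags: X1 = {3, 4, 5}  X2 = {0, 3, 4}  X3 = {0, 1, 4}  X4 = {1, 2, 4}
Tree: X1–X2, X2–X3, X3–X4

Yes; width 2.

Vertex coverage: the bags together contain {0, 1, 2, 3, 4, 5}, the full vertex set. Edge coverage: each edge of G has both endpoints in at least one bag. Running intersection: for every vertex, the bags containing it form a connected subtree. All three properties hold, so this is a valid tree decomposition of width max|bag| − 1 = 2, and hence tw(G) ≤ 2.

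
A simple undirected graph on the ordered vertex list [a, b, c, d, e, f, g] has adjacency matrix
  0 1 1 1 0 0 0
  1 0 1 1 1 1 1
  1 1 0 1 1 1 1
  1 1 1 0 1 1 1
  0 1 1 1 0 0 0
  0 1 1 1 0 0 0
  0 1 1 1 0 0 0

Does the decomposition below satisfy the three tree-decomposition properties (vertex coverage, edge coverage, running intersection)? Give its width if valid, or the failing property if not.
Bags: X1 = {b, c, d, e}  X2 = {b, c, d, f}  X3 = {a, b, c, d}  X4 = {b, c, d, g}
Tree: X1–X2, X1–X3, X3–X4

Yes; width 3.

Vertex coverage: the bags together contain {a, b, c, d, e, f, g}, the full vertex set. Edge coverage: each edge of G has both endpoints in at least one bag. Running intersection: for every vertex, the bags containing it form a connected subtree. All three properties hold, so this is a valid tree decomposition of width max|bag| − 1 = 3, and hence tw(G) ≤ 3.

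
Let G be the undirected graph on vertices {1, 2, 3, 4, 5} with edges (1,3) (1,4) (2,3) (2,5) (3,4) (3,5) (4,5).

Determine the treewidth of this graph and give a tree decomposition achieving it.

Every bag has size at most 3, so the width is 3 − 1 = 2 and tw(G) ≤ 2. For the lower bound, the 3 vertices {2, 3, 5} are pairwise adjacent, and any tree decomposition puts a clique entirely inside one bag — forcing width ≥ 2. The upper and lower bounds meet at 2, so that is the treewidth.

Treewidth 2.
One such decomposition:
Bags: B1 = {3, 4, 5}  B2 = {2, 3, 5}  B3 = {1, 3, 4}
Tree: B1–B2, B1–B3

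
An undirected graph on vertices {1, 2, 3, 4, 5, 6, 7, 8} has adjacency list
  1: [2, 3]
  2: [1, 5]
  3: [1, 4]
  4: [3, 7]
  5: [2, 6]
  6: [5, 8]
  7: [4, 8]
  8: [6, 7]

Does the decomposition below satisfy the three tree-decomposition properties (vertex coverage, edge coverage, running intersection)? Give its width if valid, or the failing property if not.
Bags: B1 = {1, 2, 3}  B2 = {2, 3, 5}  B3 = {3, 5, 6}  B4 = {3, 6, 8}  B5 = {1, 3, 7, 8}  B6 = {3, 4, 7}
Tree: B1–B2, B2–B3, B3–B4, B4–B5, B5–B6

A tree decomposition must satisfy three properties: every vertex lies in some bag; for every edge, both endpoints lie together in some bag; and for every vertex, the bags containing it form a connected subtree. Here bags containing vertex 1 are not connected in the tree, so the decomposition is invalid.

No — bags containing vertex 1 are not connected in the tree.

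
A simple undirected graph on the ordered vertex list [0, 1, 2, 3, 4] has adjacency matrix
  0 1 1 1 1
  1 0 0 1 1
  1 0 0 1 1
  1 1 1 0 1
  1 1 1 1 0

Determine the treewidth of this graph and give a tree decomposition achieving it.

The largest bag has 4 vertices, giving width 3; this decomposition certifies tw(G) ≤ 3. Conversely, {0, 1, 3, 4} is a clique of size 4, and the vertices of any clique must share a bag in every tree decomposition; so some bag has ≥ 4 vertices and tw(G) ≥ 3. Therefore the treewidth is 3.

Treewidth 3.
One such decomposition:
Bags: B1 = {0, 1, 3, 4}  B2 = {0, 2, 3, 4}
Tree: B1–B2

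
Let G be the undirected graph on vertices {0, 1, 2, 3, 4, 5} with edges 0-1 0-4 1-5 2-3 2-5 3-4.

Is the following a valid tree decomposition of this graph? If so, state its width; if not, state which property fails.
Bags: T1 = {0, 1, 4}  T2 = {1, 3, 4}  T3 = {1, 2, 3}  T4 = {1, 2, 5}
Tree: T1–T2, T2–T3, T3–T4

Checking the three conditions: (i) the bags cover all of {0, 1, 2, 3, 4, 5}; (ii) for each edge, some bag contains both endpoints; (iii) the bags containing any fixed vertex form a subtree. All hold, so the decomposition is valid with width 3 − 1 = 2.

Yes; width 2.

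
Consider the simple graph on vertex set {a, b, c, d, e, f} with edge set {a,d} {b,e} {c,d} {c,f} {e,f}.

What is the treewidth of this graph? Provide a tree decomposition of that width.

The largest bag has 2 vertices, giving width 1; this decomposition certifies tw(G) ≤ 1. Since G has at least one edge (e.g. b–e), it is not an edgeless graph, so tw(G) ≥ 1. Therefore the treewidth is 1.

Treewidth 1.
Bags: B1 = {b, e}  B2 = {e, f}  B3 = {c, f}  B4 = {c, d}  B5 = {a, d}
Tree: B1–B2, B2–B3, B3–B4, B4–B5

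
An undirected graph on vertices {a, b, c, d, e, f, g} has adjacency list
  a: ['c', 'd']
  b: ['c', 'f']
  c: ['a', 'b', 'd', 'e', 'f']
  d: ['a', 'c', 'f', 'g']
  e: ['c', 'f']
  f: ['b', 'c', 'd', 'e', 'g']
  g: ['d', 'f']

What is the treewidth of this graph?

2

A width-2 tree decomposition is:
Bags: B1 = {c, d, f}  B2 = {d, f, g}  B3 = {c, e, f}  B4 = {a, c, d}  B5 = {b, c, f}
Tree: B1–B2, B1–B3, B1–B4, B3–B5
The largest bag has 3 vertices, giving width 2; this decomposition certifies tw(G) ≤ 2. Conversely, {d, f, g} is a clique of size 3, and the vertices of any clique must share a bag in every tree decomposition; so some bag has ≥ 3 vertices and tw(G) ≥ 2. The upper and lower bounds meet at 2, so that is the treewidth.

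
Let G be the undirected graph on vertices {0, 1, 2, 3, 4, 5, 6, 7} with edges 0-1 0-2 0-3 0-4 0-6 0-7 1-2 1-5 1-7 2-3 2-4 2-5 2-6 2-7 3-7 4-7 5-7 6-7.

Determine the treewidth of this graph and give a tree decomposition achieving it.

Each bag holds 4 vertices, so the decomposition has width 3, which upper-bounds the treewidth. For the lower bound, the 4 vertices {0, 1, 2, 7} are pairwise adjacent, and any tree decomposition puts a clique entirely inside one bag — forcing width ≥ 3. Therefore the treewidth is 3.

Treewidth 3.
One optimal decomposition is:
Bags: B1 = {0, 2, 6, 7}  B2 = {0, 2, 4, 7}  B3 = {0, 1, 2, 7}  B4 = {1, 2, 5, 7}  B5 = {0, 2, 3, 7}
Tree: B1–B2, B2–B3, B3–B4, B1–B5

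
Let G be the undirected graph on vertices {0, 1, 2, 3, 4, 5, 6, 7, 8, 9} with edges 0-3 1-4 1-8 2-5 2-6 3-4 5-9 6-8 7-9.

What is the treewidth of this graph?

1

A width-1 tree decomposition is:
Bags: B1 = {0, 3}  B2 = {3, 4}  B3 = {1, 4}  B4 = {1, 8}  B5 = {6, 8}  B6 = {2, 6}  B7 = {2, 5}  B8 = {5, 9}  B9 = {7, 9}
Tree: B1–B2, B2–B3, B3–B4, B4–B5, B5–B6, B6–B7, B7–B8, B8–B9
Every bag has size at most 2, so the width is 2 − 1 = 1 and tw(G) ≤ 1. Since G has at least one edge (e.g. 0–3), it is not an edgeless graph, so tw(G) ≥ 1. The upper and lower bounds meet at 1, so that is the treewidth.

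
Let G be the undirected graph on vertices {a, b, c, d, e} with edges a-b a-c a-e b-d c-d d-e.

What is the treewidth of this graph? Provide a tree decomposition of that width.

Each bag holds 3 vertices, so the decomposition has width 2, which upper-bounds the treewidth. The edges a–c–d–b–a form a cycle, so G is not a tree and its treewidth is at least 2. Hence tw(G) = 2 exactly.

Treewidth 2.
One optimal decomposition is:
Bags: B1 = {a, c, d}  B2 = {a, b, d}  B3 = {a, d, e}
Tree: B1–B2, B2–B3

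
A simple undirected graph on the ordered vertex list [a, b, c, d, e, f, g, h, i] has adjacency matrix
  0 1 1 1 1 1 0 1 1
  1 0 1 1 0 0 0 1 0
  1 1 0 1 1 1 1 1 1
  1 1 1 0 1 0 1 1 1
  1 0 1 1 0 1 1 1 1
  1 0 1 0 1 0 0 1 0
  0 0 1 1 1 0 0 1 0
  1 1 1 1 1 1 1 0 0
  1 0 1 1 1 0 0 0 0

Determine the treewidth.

A width-4 tree decomposition is:
Bags: B1 = {a, c, d, e, h}  B2 = {a, b, c, d, h}  B3 = {a, c, e, f, h}  B4 = {c, d, e, g, h}  B5 = {a, c, d, e, i}
Tree: B1–B2, B1–B3, B1–B4, B1–B5
The largest bag has 5 vertices, giving width 4; this decomposition certifies tw(G) ≤ 4. Conversely, {c, d, e, g, h} is a clique of size 5, and the vertices of any clique must share a bag in every tree decomposition; so some bag has ≥ 5 vertices and tw(G) ≥ 4. Hence tw(G) = 4 exactly.

4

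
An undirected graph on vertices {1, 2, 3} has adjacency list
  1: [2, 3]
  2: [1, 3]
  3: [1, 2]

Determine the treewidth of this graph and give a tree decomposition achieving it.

With just one bag of size 3, the width is 3 − 1 = 2, so tw(G) ≤ 2. Conversely, {1, 2, 3} is a clique of size 3, and the vertices of any clique must share a bag in every tree decomposition; so some bag has ≥ 3 vertices and tw(G) ≥ 2. Combining the bounds, tw(G) = 2.

Treewidth 2.
Bags: B1 = {1, 2, 3}
Tree: (single bag)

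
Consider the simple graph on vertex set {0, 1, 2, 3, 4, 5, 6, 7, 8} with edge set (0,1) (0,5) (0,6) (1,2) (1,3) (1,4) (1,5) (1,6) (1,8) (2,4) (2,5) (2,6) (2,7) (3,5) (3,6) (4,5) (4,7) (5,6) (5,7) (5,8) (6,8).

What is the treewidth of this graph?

A width-3 tree decomposition is:
Bags: B1 = {1, 3, 5, 6}  B2 = {1, 5, 6, 8}  B3 = {1, 2, 5, 6}  B4 = {1, 2, 4, 5}  B5 = {2, 4, 5, 7}  B6 = {0, 1, 5, 6}
Tree: B1–B2, B1–B3, B3–B4, B4–B5, B1–B6
Each bag holds 4 vertices, so the decomposition has width 3, which upper-bounds the treewidth. For the lower bound, the 4 vertices {1, 2, 4, 5} are pairwise adjacent, and any tree decomposition puts a clique entirely inside one bag — forcing width ≥ 3. Therefore the treewidth is 3.

3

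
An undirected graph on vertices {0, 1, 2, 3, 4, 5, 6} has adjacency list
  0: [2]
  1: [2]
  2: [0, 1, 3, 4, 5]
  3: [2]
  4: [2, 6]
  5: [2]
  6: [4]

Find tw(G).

1

A width-1 tree decomposition is:
Bags: B1 = {0, 2}  B2 = {2, 5}  B3 = {2, 3}  B4 = {2, 4}  B5 = {1, 2}  B6 = {4, 6}
Tree: B1–B2, B2–B3, B3–B4, B1–B5, B4–B6
Each bag holds 2 vertices, so the decomposition has width 1, which upper-bounds the treewidth. Since G has at least one edge (e.g. 0–2), it is not an edgeless graph, so tw(G) ≥ 1. Therefore the treewidth is 1.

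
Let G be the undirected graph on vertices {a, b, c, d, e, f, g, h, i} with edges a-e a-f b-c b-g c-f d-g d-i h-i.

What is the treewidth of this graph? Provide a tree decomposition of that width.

Treewidth 1.
One optimal decomposition is:
Bags: B1 = {h, i}  B2 = {d, i}  B3 = {d, g}  B4 = {b, g}  B5 = {b, c}  B6 = {c, f}  B7 = {a, f}  B8 = {a, e}
Tree: B1–B2, B2–B3, B3–B4, B4–B5, B5–B6, B6–B7, B7–B8

The largest bag has 2 vertices, giving width 1; this decomposition certifies tw(G) ≤ 1. Since G has at least one edge (e.g. h–i), it is not an edgeless graph, so tw(G) ≥ 1. The upper and lower bounds meet at 1, so that is the treewidth.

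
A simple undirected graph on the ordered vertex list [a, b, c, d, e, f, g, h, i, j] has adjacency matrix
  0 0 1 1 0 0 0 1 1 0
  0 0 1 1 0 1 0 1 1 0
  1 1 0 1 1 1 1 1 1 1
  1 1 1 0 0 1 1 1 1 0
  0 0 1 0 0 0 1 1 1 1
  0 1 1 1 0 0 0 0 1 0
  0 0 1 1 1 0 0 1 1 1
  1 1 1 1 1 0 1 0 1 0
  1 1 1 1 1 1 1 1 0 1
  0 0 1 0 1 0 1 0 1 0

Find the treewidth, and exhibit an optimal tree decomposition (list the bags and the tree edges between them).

Each bag holds 5 vertices, so the decomposition has width 4, which upper-bounds the treewidth. On the other hand G contains the 5-clique {c, d, g, h, i}. A clique must lie in a single bag of any decomposition, so no decomposition can have width below 4. Therefore the treewidth is 4.

Treewidth 4.
Bags: B1 = {c, d, g, h, i}  B2 = {a, c, d, h, i}  B3 = {b, c, d, h, i}  B4 = {c, e, g, h, i}  B5 = {c, e, g, i, j}  B6 = {b, c, d, f, i}
Tree: B1–B2, B2–B3, B1–B4, B4–B5, B3–B6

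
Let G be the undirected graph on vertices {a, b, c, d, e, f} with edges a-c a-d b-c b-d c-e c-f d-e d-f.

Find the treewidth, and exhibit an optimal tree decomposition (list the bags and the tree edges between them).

Treewidth 2.
Bags: B1 = {c, d, e}  B2 = {b, c, d}  B3 = {c, d, f}  B4 = {a, c, d}
Tree: B1–B2, B2–B3, B3–B4

Each bag holds 3 vertices, so the decomposition has width 2, which upper-bounds the treewidth. Since d–e–c–b–d is a cycle in G, G is not acyclic. Forests are exactly the graphs of treewidth ≤ 1, so tw(G) ≥ 2. Hence tw(G) = 2 exactly.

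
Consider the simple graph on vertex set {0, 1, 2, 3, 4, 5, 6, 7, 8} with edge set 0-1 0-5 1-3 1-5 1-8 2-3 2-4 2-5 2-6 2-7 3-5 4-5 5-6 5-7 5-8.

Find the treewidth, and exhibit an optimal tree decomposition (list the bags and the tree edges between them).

Treewidth 2.
One optimal decomposition is:
Bags: B1 = {2, 3, 5}  B2 = {1, 3, 5}  B3 = {2, 5, 7}  B4 = {2, 4, 5}  B5 = {0, 1, 5}  B6 = {2, 5, 6}  B7 = {1, 5, 8}
Tree: B1–B2, B1–B3, B3–B4, B2–B5, B3–B6, B5–B7

Every bag has size at most 3, so the width is 3 − 1 = 2 and tw(G) ≤ 2. Conversely, {0, 1, 5} is a clique of size 3, and the vertices of any clique must share a bag in every tree decomposition; so some bag has ≥ 3 vertices and tw(G) ≥ 2. Combining the bounds, tw(G) = 2.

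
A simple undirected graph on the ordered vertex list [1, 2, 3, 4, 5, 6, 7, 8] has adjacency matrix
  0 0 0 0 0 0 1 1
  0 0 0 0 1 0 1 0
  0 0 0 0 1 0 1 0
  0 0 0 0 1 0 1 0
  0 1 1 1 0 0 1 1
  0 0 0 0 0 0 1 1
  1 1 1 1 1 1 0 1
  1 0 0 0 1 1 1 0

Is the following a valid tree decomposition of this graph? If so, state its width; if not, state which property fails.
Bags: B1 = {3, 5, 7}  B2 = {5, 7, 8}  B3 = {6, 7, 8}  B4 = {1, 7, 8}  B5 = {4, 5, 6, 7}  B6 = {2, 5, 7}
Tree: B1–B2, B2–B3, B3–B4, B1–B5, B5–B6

A tree decomposition must satisfy three properties: every vertex lies in some bag; for every edge, both endpoints lie together in some bag; and for every vertex, the bags containing it form a connected subtree. Here bags containing vertex 6 are not connected in the tree, so the decomposition is invalid.

No — bags containing vertex 6 are not connected in the tree.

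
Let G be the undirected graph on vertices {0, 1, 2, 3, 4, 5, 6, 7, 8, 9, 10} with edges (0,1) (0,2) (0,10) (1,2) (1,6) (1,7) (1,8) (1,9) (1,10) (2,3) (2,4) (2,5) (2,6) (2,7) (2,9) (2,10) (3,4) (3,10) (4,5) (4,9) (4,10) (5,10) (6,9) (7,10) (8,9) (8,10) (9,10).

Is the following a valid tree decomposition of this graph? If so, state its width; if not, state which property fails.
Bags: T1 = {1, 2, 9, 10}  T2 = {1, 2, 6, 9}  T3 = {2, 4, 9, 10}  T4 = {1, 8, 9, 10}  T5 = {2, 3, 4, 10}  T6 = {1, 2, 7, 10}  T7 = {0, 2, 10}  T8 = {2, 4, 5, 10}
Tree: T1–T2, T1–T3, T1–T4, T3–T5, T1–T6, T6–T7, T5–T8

No — edge (1,0) lies in no bag.

A tree decomposition must satisfy three properties: every vertex lies in some bag; for every edge, both endpoints lie together in some bag; and for every vertex, the bags containing it form a connected subtree. Here edge (1,0) lies in no bag, so the decomposition is invalid.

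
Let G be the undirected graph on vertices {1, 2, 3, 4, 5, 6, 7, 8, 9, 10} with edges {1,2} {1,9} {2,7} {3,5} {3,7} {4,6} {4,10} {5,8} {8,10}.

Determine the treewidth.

A width-1 tree decomposition is:
Bags: B1 = {1, 9}  B2 = {1, 2}  B3 = {2, 7}  B4 = {3, 7}  B5 = {3, 5}  B6 = {5, 8}  B7 = {8, 10}  B8 = {4, 10}  B9 = {4, 6}
Tree: B1–B2, B2–B3, B3–B4, B4–B5, B5–B6, B6–B7, B7–B8, B8–B9
Every bag has size at most 2, so the width is 2 − 1 = 1 and tw(G) ≤ 1. G has an edge, so its treewidth is at least 1. Hence tw(G) = 1 exactly.

1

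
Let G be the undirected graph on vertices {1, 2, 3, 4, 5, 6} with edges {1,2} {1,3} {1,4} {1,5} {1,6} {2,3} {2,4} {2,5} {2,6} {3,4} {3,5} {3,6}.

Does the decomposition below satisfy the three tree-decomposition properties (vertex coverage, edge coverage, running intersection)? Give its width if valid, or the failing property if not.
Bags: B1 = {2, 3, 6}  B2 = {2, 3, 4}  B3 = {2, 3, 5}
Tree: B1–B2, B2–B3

A tree decomposition must satisfy three properties: every vertex lies in some bag; for every edge, both endpoints lie together in some bag; and for every vertex, the bags containing it form a connected subtree. Here vertex 1 appears in no bag, so the decomposition is invalid.

No — vertex 1 appears in no bag.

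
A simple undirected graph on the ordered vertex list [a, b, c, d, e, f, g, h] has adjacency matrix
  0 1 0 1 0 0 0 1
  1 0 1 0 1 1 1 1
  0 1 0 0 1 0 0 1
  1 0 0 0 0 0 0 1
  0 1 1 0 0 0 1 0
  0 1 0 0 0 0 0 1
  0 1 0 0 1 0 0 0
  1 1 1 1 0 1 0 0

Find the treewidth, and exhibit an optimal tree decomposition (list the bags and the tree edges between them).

Each bag holds 3 vertices, so the decomposition has width 2, which upper-bounds the treewidth. On the other hand G contains the 3-clique {a, d, h}. A clique must lie in a single bag of any decomposition, so no decomposition can have width below 2. Hence tw(G) = 2 exactly.

Treewidth 2.
One optimal decomposition is:
Bags: B1 = {b, c, e}  B2 = {b, e, g}  B3 = {b, c, h}  B4 = {b, f, h}  B5 = {a, b, h}  B6 = {a, d, h}
Tree: B1–B2, B1–B3, B3–B4, B4–B5, B5–B6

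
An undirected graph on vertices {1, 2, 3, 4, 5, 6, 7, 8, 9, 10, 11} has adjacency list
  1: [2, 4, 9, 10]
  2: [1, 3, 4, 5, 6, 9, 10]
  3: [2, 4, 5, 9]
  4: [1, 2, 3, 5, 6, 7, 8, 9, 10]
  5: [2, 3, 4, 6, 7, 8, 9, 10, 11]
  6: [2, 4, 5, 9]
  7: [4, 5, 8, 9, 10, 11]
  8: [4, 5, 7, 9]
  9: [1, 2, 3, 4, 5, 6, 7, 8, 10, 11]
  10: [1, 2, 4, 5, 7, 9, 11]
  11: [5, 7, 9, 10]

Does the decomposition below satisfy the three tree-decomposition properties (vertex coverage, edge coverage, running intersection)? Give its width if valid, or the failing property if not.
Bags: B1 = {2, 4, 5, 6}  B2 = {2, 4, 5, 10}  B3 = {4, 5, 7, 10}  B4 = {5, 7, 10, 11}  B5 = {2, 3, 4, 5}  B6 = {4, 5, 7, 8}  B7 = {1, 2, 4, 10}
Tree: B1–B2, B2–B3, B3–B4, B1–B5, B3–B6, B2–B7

No — vertex 9 appears in no bag.

A tree decomposition must satisfy three properties: every vertex lies in some bag; for every edge, both endpoints lie together in some bag; and for every vertex, the bags containing it form a connected subtree. Here vertex 9 appears in no bag, so the decomposition is invalid.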